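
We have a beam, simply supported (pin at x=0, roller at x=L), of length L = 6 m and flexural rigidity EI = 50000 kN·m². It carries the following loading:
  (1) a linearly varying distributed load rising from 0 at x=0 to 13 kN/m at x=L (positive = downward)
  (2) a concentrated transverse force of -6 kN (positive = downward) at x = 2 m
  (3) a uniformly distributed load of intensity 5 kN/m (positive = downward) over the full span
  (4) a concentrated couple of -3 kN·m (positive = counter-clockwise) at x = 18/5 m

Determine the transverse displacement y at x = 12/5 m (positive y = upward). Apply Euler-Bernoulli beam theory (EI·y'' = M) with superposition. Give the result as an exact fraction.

Load 1 — triangular load w₀=13 kN/m (0→w₀ over full span):
  y_1 = -w₀x(7L⁴-10L²x²+3x⁴)/(360LEI) = -13·(12/5)·(7·6⁴-10·6²·(12/5)²+3·(12/5)⁴)/(360·6·50000) = -400491/195312500 m
Load 2 — point force P=-6 kN at a=2 m (b=L-a=4):
  y_2 = -Pa(L-x)(2Lx-a²-x²)/(6LEI)  [x>a] = -(-6)·2·(6-(12/5))·(2·6·(12/5)-2²-(12/5)²)/(6·6·50000) = 357/781250 m
Load 3 — uniform load w=5 kN/m over full span:
  y_3 = -wx(L³-2Lx²+x³)/(24EI) = -5·(12/5)·(6³-2·6·(12/5)²+(12/5)³)/(24·50000) = -2511/1562500 m
Load 4 — applied couple M₀=-3 kN·m at a=18/5 m (b=L-a=12/5):
  y_4 = (M₀x³/(6L)+C₁x)/EI  [x≤a] with C₁=M₀(3b²-L²)/(6L)=39/25 = ((-3)·(12/5)³/(6·6)+(39/25)·(12/5))/50000 = 81/1562500 m
Superposition: y = Σ y_i = -614991/195312500 m ≈ -0.003149 m

y(12/5) = -614991/195312500 m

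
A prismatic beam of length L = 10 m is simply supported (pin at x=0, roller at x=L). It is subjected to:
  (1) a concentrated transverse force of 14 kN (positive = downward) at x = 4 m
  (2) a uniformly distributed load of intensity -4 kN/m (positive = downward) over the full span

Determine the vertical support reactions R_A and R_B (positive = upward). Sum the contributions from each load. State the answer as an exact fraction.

R_A = -58/5 kN, R_B = -72/5 kN

Load 1 — point force P=14 kN at a=4 m (b=L-a=6):
  R_A = Pb/L = 14·6/10 = 42/5 kN
  R_B = Pa/L = 14·4/10 = 28/5 kN
Load 2 — uniform load w=-4 kN/m over full span:
  R_A = wL/2 = (-4)·10/2 = -20 kN
  R_B = wL/2 = (-4)·10/2 = -20 kN
Superposition: R_A = -58/5 kN, R_B = -72/5 kN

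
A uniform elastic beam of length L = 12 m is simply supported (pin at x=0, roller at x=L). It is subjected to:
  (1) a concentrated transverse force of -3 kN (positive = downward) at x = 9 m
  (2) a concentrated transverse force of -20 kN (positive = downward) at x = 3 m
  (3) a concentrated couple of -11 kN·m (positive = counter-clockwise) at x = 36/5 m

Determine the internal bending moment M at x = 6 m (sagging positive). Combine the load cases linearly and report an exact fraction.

M(6) = -40 kN·m

Load 1 — point force P=-3 kN at a=9 m (b=L-a=3):
  M_1 = Pbx/L  [x≤a] = (-3)·3·6/12 = -9/2 kN·m
Load 2 — point force P=-20 kN at a=3 m (b=L-a=9):
  M_2 = Pa(L-x)/L  [x>a] = (-20)·3·(12-6)/12 = -30 kN·m
Load 3 — applied couple M₀=-11 kN·m at a=36/5 m (b=L-a=24/5):
  M_3 = M₀x/L  [x≤a] = (-11)·6/12 = -11/2 kN·m
Superposition: M = Σ M_i = -40 kN·m ≈ -40.000000 kN·m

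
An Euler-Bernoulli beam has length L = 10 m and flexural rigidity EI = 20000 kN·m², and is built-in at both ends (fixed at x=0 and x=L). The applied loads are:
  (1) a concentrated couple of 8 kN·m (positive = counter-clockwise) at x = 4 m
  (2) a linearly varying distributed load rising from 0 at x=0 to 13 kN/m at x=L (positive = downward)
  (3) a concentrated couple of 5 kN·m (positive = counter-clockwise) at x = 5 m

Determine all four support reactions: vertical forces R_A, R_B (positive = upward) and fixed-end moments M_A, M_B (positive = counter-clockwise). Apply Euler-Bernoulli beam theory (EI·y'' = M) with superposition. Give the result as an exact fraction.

R_A = 10701/500 kN, M_A = 13663/300 kN·m, R_B = 21799/500 kN, M_B = -6119/100 kN·m

Load 1 — applied couple M₀=8 kN·m at a=4 m (b=L-a=6):
  R_A = 6M₀ab/L³ = 6·8·4·6/10³ = 144/125 kN
  M_A = M₀b(2a-b)/L² = 8·6·(2·4-6)/10² = 24/25 kN·m
  R_B = -6M₀ab/L³ = -6·8·4·6/10³ = -144/125 kN
  M_B = M₀a(2b-a)/L² = 8·4·(2·6-4)/10² = 64/25 kN·m
Load 2 — triangular load w₀=13 kN/m (0→w₀ over full span):
  R_A = 3w₀L/20 = 3·13·10/20 = 39/2 kN
  M_A = w₀L²/30 = 13·10²/30 = 130/3 kN·m
  R_B = 7w₀L/20 = 7·13·10/20 = 91/2 kN
  M_B = -w₀L²/20 = -13·10²/20 = -65 kN·m
Load 3 — applied couple M₀=5 kN·m at a=5 m (b=L-a=5):
  R_A = 6M₀ab/L³ = 6·5·5·5/10³ = 3/4 kN
  M_A = M₀b(2a-b)/L² = 5·5·(2·5-5)/10² = 5/4 kN·m
  R_B = -6M₀ab/L³ = -6·5·5·5/10³ = -3/4 kN
  M_B = M₀a(2b-a)/L² = 5·5·(2·5-5)/10² = 5/4 kN·m
Superposition: R_A = 10701/500 kN, M_A = 13663/300 kN·m, R_B = 21799/500 kN, M_B = -6119/100 kN·m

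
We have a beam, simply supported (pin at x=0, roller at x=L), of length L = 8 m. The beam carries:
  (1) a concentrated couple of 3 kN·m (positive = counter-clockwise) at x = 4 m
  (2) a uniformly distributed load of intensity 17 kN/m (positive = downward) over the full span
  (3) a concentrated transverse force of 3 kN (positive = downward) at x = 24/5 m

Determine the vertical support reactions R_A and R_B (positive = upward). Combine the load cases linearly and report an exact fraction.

Load 1 — applied couple M₀=3 kN·m at a=4 m (b=L-a=4):
  R_A = M₀/L = 3/8 kN
  R_B = -M₀/L = -3/8 kN
Load 2 — uniform load w=17 kN/m over full span:
  R_A = wL/2 = 17·8/2 = 68 kN
  R_B = wL/2 = 17·8/2 = 68 kN
Load 3 — point force P=3 kN at a=24/5 m (b=L-a=16/5):
  R_A = Pb/L = 3·(16/5)/8 = 6/5 kN
  R_B = Pa/L = 3·(24/5)/8 = 9/5 kN
Superposition: R_A = 2783/40 kN, R_B = 2777/40 kN

R_A = 2783/40 kN, R_B = 2777/40 kN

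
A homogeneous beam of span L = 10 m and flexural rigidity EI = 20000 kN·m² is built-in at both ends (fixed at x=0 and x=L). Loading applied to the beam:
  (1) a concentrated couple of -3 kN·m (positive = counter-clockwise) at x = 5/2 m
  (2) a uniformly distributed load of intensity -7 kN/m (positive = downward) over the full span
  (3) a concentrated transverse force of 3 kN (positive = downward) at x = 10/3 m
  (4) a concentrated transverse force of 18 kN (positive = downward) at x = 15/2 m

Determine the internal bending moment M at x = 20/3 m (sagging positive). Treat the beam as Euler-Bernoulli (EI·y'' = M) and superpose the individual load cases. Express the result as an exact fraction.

M(20/3) = -463/54 kN·m

Load 1 — applied couple M₀=-3 kN·m at a=5/2 m (b=L-a=15/2):
  M_1 = R_Ax - M_A - M₀  [x>a] with R_A=-27/80, M_A=9/16 = (-27/80)·(20/3) - (9/16) - (-3) = 3/16 kN·m
Load 2 — uniform load w=-7 kN/m over full span:
  M_2 = wLx/2 - wL²/12 - wx²/2 = (-7)·10·(20/3)/2 - (-7)·10²/12 - (-7)·(20/3)²/2 = -175/9 kN·m
Load 3 — point force P=3 kN at a=10/3 m (b=L-a=20/3):
  M_3 = Pa²(a+3b)(L-x)/L³ - Pa²b/L²  [x>a] = 3·(10/3)²·((10/3)+3·(20/3))·(10-(20/3))/10³ - 3·(10/3)²·(20/3)/10² = 10/27 kN·m
Load 4 — point force P=18 kN at a=15/2 m (b=L-a=5/2):
  M_4 = Pb²(3a+b)x/L³ - Pab²/L²  [x≤a] = 18·(5/2)²·(3·(15/2)+(5/2))·(20/3)/10³ - 18·(15/2)·(5/2)²/10² = 165/16 kN·m
Superposition: M = Σ M_i = -463/54 kN·m ≈ -8.574074 kN·m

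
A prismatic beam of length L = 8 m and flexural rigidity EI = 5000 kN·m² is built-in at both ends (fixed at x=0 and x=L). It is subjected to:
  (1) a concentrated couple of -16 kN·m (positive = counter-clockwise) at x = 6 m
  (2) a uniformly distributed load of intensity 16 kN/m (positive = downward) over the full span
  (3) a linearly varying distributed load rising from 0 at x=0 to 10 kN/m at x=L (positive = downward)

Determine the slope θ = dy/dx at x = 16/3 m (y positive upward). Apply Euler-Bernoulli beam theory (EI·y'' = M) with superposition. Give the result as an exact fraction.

θ(16/3) = 1822/151875 rad

Load 1 — applied couple M₀=-16 kN·m at a=6 m (b=L-a=2):
  θ_1 = (R_Ax²/2 - M_Ax)/EI  [x≤a] with R_A=-9/4, M_A=-5 = ((-9/4)·(16/3)²/2 - (-5)·(16/3))/5000 = -2/1875 rad
Load 2 — uniform load w=16 kN/m over full span:
  θ_2 = -wx(L-x)(L-2x)/(12EI) = -16·(16/3)·(8-(16/3))·(8-2·(16/3))/(12·5000) = 512/50625 rad
Load 3 — triangular load w₀=10 kN/m (0→w₀ over full span):
  θ_3 = -w₀(2x(L-x)(L-2x)(x+2L)+x²(L-x)²)/(120LEI) = -10·(2·(16/3)·(8-(16/3))·(8-2·(16/3))·((16/3)+2·8)+(16/3)²·(8-(16/3))²)/(120·8·5000) = 448/151875 rad
Superposition: θ = Σ θ_i = 1822/151875 rad ≈ 0.011997 rad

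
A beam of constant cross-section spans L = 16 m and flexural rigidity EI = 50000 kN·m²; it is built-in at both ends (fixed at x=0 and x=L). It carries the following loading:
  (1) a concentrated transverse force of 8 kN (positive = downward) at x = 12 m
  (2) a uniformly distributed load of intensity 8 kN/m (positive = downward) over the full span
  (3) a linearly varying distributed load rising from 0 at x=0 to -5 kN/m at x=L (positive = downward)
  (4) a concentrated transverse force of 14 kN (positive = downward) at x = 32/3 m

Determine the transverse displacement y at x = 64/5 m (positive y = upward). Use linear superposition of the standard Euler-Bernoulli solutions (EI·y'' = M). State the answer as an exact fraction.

y(64/5) = -8417584/791015625 m

Load 1 — point force P=8 kN at a=12 m (b=L-a=4):
  y_1 = -Pa²(L-x)²(3bL-(3b+a)(L-x))/(6L³EI)  [x>a] = -8·12²·(16-(64/5))²·(3·4·16-(3·4+12)·(16-(64/5)))/(6·16³·50000) = -432/390625 m
Load 2 — uniform load w=8 kN/m over full span:
  y_2 = -wx²(L-x)²/(24EI) = -8·(64/5)²·(16-(64/5))²/(24·50000) = -65536/5859375 m
Load 3 — triangular load w₀=-5 kN/m (0→w₀ over full span):
  y_3 = -w₀x²(L-x)²(x+2L)/(120LEI) = -(-5)·(64/5)²·(16-(64/5))²·((64/5)+2·16)/(120·16·50000) = 114688/29296875 m
Load 4 — point force P=14 kN at a=32/3 m (b=L-a=16/3):
  y_4 = -Pa²(L-x)²(3bL-(3b+a)(L-x))/(6L³EI)  [x>a] = -14·(32/3)²·(16-(64/5))²·(3·(16/3)·16-(3·(16/3)+(32/3))·(16-(64/5)))/(6·16³·50000) = -14336/6328125 m
Superposition: y = Σ y_i = -8417584/791015625 m ≈ -0.010641 m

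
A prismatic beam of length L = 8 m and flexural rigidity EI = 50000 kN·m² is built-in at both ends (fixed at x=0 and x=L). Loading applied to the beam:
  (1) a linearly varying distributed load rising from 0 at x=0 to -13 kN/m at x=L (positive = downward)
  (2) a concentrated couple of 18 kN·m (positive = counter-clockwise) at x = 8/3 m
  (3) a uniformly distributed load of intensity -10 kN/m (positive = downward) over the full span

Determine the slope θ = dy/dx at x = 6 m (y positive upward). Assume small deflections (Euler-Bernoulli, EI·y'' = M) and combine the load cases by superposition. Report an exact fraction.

Load 1 — triangular load w₀=-13 kN/m (0→w₀ over full span):
  θ_1 = -w₀(2x(L-x)(L-2x)(x+2L)+x²(L-x)²)/(120LEI) = -(-13)·(2·6·(8-6)·(8-2·6)·(6+2·8)+6²·(8-6)²)/(120·8·50000) = -533/1000000 rad
Load 2 — applied couple M₀=18 kN·m at a=8/3 m (b=L-a=16/3):
  θ_2 = (R_Ax²/2 - M_Ax - M₀(x-a))/EI  [x>a] with R_A=3, M_A=0 = (3·6²/2 - 0·6 - 18·(6-(8/3)))/50000 = -3/25000 rad
Load 3 — uniform load w=-10 kN/m over full span:
  θ_3 = -wx(L-x)(L-2x)/(12EI) = -(-10)·6·(8-6)·(8-2·6)/(12·50000) = -1/1250 rad
Superposition: θ = Σ θ_i = -1453/1000000 rad ≈ -0.001453 rad

θ(6) = -1453/1000000 rad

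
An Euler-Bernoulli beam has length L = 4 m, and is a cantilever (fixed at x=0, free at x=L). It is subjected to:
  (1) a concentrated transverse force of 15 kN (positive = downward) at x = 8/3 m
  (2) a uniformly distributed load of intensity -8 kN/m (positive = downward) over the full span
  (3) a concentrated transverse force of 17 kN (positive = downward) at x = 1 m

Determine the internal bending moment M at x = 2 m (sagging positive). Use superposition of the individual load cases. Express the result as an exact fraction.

M(2) = 6 kN·m

Load 1 — point force P=15 kN at a=8/3 m (b=L-a=4/3):
  M_1 = -P(a-x)  [x≤a] = -15·((8/3)-2) = -10 kN·m
Load 2 — uniform load w=-8 kN/m over full span:
  M_2 = -w(L-x)²/2 = -(-8)·(4-2)²/2 = 16 kN·m
Load 3 — point force P=17 kN at a=1 m (b=L-a=3):
  M_3 = 0  [x>a] = 0 kN·m
Superposition: M = Σ M_i = 6 kN·m ≈ 6.000000 kN·m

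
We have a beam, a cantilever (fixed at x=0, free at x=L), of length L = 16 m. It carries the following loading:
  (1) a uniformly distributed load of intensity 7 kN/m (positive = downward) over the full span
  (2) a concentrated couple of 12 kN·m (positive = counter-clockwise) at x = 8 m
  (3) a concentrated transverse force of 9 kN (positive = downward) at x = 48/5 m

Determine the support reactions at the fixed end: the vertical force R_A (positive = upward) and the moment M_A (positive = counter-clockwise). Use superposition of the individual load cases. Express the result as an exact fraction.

R_A = 121 kN, M_A = 4852/5 kN·m

Load 1 — uniform load w=7 kN/m over full span:
  R_A = wL = 7·16 = 112 kN
  M_A = wL²/2 = 7·16²/2 = 896 kN·m
Load 2 — applied couple M₀=12 kN·m at a=8 m (b=L-a=8):
  R_A = 0 kN
  M_A = -M₀ = -12 kN·m
Load 3 — point force P=9 kN at a=48/5 m (b=L-a=32/5):
  R_A = P = 9 kN
  M_A = Pa = 9·(48/5) = 432/5 kN·m
Superposition: R_A = 121 kN, M_A = 4852/5 kN·m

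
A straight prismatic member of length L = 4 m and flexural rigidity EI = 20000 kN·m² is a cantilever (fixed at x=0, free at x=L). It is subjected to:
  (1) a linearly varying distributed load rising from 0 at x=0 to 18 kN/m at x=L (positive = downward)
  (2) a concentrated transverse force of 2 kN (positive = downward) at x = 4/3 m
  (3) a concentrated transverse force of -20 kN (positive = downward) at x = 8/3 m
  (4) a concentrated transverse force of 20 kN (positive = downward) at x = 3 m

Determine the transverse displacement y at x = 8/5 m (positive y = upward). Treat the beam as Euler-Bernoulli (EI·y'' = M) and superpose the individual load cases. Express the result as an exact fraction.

y(8/5) = -4322302/791015625 m

Load 1 — triangular load w₀=18 kN/m (0→w₀ over full span):
  y_1 = (w₀Lx³/12-w₀L²x²/6-w₀x⁵/(120L))/EI = (18·4·(8/5)³/12-18·4²·(8/5)²/6-18·(8/5)⁵/(120·4))/20000 = -48192/9765625 m
Load 2 — point force P=2 kN at a=4/3 m (b=L-a=8/3):
  y_2 = -Pa²(3x-a)/(6EI)  [x>a] = -2·(4/3)²·(3·(8/5)-(4/3))/(6·20000) = -26/253125 m
Load 3 — point force P=-20 kN at a=8/3 m (b=L-a=4/3):
  y_3 = -Px²(3a-x)/(6EI)  [x≤a] = -(-20)·(8/5)²·(3·(8/3)-(8/5))/(6·20000) = 128/46875 m
Load 4 — point force P=20 kN at a=3 m (b=L-a=1):
  y_4 = -Px²(3a-x)/(6EI)  [x≤a] = -20·(8/5)²·(3·3-(8/5))/(6·20000) = -148/46875 m
Superposition: y = Σ y_i = -4322302/791015625 m ≈ -0.005464 m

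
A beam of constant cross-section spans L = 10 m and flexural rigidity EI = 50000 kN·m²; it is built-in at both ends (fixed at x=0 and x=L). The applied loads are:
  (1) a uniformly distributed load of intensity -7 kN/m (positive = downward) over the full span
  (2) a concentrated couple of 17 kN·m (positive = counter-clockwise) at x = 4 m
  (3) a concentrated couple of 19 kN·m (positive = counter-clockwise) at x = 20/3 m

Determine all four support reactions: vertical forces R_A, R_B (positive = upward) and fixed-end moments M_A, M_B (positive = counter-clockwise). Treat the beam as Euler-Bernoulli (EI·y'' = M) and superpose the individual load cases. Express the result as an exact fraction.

Load 1 — uniform load w=-7 kN/m over full span:
  R_A = wL/2 = (-7)·10/2 = -35 kN
  M_A = wL²/12 = (-7)·10²/12 = -175/3 kN·m
  R_B = wL/2 = (-7)·10/2 = -35 kN
  M_B = -wL²/12 = -(-7)·10²/12 = 175/3 kN·m
Load 2 — applied couple M₀=17 kN·m at a=4 m (b=L-a=6):
  R_A = 6M₀ab/L³ = 6·17·4·6/10³ = 306/125 kN
  M_A = M₀b(2a-b)/L² = 17·6·(2·4-6)/10² = 51/25 kN·m
  R_B = -6M₀ab/L³ = -6·17·4·6/10³ = -306/125 kN
  M_B = M₀a(2b-a)/L² = 17·4·(2·6-4)/10² = 136/25 kN·m
Load 3 — applied couple M₀=19 kN·m at a=20/3 m (b=L-a=10/3):
  R_A = 6M₀ab/L³ = 6·19·(20/3)·(10/3)/10³ = 38/15 kN
  M_A = M₀b(2a-b)/L² = 19·(10/3)·(2·(20/3)-(10/3))/10² = 19/3 kN·m
  R_B = -6M₀ab/L³ = -6·19·(20/3)·(10/3)/10³ = -38/15 kN
  M_B = M₀a(2b-a)/L² = 19·(20/3)·(2·(10/3)-(20/3))/10² = 0 kN·m
Superposition: R_A = -11257/375 kN, M_A = -1249/25 kN·m, R_B = -14993/375 kN, M_B = 4783/75 kN·m

R_A = -11257/375 kN, M_A = -1249/25 kN·m, R_B = -14993/375 kN, M_B = 4783/75 kN·m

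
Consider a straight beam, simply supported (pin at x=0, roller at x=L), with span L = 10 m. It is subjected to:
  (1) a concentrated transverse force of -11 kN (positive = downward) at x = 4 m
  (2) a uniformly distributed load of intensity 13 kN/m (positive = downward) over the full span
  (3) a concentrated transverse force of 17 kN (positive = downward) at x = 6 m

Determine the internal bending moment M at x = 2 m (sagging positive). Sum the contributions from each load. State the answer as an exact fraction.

Load 1 — point force P=-11 kN at a=4 m (b=L-a=6):
  M_1 = Pbx/L  [x≤a] = (-11)·6·2/10 = -66/5 kN·m
Load 2 — uniform load w=13 kN/m over full span:
  M_2 = wx(L-x)/2 = 13·2·(10-2)/2 = 104 kN·m
Load 3 — point force P=17 kN at a=6 m (b=L-a=4):
  M_3 = Pbx/L  [x≤a] = 17·4·2/10 = 68/5 kN·m
Superposition: M = Σ M_i = 522/5 kN·m ≈ 104.400000 kN·m

M(2) = 522/5 kN·m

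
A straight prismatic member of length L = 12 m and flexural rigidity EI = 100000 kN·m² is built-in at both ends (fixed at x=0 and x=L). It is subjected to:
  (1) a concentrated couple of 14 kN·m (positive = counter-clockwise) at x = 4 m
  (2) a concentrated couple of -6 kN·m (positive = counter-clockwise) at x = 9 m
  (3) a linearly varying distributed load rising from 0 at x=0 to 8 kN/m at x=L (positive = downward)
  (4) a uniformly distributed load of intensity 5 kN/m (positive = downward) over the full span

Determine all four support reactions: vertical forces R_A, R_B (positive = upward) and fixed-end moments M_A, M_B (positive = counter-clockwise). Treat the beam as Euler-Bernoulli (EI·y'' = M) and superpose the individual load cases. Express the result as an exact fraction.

Load 1 — applied couple M₀=14 kN·m at a=4 m (b=L-a=8):
  R_A = 6M₀ab/L³ = 6·14·4·8/12³ = 14/9 kN
  M_A = M₀b(2a-b)/L² = 14·8·(2·4-8)/12² = 0 kN·m
  R_B = -6M₀ab/L³ = -6·14·4·8/12³ = -14/9 kN
  M_B = M₀a(2b-a)/L² = 14·4·(2·8-4)/12² = 14/3 kN·m
Load 2 — applied couple M₀=-6 kN·m at a=9 m (b=L-a=3):
  R_A = 6M₀ab/L³ = 6·(-6)·9·3/12³ = -9/16 kN
  M_A = M₀b(2a-b)/L² = (-6)·3·(2·9-3)/12² = -15/8 kN·m
  R_B = -6M₀ab/L³ = -6·(-6)·9·3/12³ = 9/16 kN
  M_B = M₀a(2b-a)/L² = (-6)·9·(2·3-9)/12² = 9/8 kN·m
Load 3 — triangular load w₀=8 kN/m (0→w₀ over full span):
  R_A = 3w₀L/20 = 3·8·12/20 = 72/5 kN
  M_A = w₀L²/30 = 8·12²/30 = 192/5 kN·m
  R_B = 7w₀L/20 = 7·8·12/20 = 168/5 kN
  M_B = -w₀L²/20 = -8·12²/20 = -288/5 kN·m
Load 4 — uniform load w=5 kN/m over full span:
  R_A = wL/2 = 5·12/2 = 30 kN
  M_A = wL²/12 = 5·12²/12 = 60 kN·m
  R_B = wL/2 = 5·12/2 = 30 kN
  M_B = -wL²/12 = -5·12²/12 = -60 kN·m
Superposition: R_A = 32683/720 kN, M_A = 3861/40 kN·m, R_B = 45077/720 kN, M_B = -13417/120 kN·m

R_A = 32683/720 kN, M_A = 3861/40 kN·m, R_B = 45077/720 kN, M_B = -13417/120 kN·m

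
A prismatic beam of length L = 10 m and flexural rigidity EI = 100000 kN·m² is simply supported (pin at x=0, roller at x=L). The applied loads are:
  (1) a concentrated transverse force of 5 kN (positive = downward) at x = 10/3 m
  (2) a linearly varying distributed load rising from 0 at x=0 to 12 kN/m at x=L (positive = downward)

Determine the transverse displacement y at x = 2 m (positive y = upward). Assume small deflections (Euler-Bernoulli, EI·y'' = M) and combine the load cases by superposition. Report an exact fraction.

Load 1 — point force P=5 kN at a=10/3 m (b=L-a=20/3):
  y_1 = -Pbx(L²-b²-x²)/(6LEI)  [x≤a] = -5·(20/3)·2·(10²-(20/3)²-2²)/(6·10·100000) = -29/50625 m
Load 2 — triangular load w₀=12 kN/m (0→w₀ over full span):
  y_2 = -w₀x(7L⁴-10L²x²+3x⁴)/(360LEI) = -12·2·(7·10⁴-10·10²·2²+3·2⁴)/(360·10·100000) = -344/78125 m
Superposition: y = Σ y_i = -31489/6328125 m ≈ -0.004976 m

y(2) = -31489/6328125 m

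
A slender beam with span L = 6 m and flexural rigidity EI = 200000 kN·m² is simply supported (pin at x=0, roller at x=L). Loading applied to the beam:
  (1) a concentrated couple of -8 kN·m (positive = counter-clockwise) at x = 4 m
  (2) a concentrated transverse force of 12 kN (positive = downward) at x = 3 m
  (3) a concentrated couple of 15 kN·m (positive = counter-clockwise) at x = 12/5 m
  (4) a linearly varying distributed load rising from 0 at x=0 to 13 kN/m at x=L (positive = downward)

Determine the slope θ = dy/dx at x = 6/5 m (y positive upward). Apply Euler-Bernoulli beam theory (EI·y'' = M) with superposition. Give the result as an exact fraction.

θ(6/5) = -28469/93750000 rad

Load 1 — applied couple M₀=-8 kN·m at a=4 m (b=L-a=2):
  θ_1 = (M₀x²/(2L)+C₁)/EI  [x≤a] with C₁=M₀(3b²-L²)/(6L)=16/3 = ((-8)·(6/5)²/(2·6)+(16/3))/200000 = 41/1875000 rad
Load 2 — point force P=12 kN at a=3 m (b=L-a=3):
  θ_2 = -Pb(L²-b²-3x²)/(6LEI)  [x≤a] = -12·3·(6²-3²-3·(6/5)²)/(6·6·200000) = -567/5000000 rad
Load 3 — applied couple M₀=15 kN·m at a=12/5 m (b=L-a=18/5):
  θ_3 = (M₀x²/(2L)+C₁)/EI  [x≤a] with C₁=M₀(3b²-L²)/(6L)=6/5 = (15·(6/5)²/(2·6)+(6/5))/200000 = 3/200000 rad
Load 4 — triangular load w₀=13 kN/m (0→w₀ over full span):
  θ_4 = -w₀(7L⁴-30L²x²+15x⁴)/(360LEI) = -13·(7·6⁴-30·6²·(6/5)²+15·(6/5)⁴)/(360·6·200000) = -3549/15625000 rad
Superposition: θ = Σ θ_i = -28469/93750000 rad ≈ -0.000304 rad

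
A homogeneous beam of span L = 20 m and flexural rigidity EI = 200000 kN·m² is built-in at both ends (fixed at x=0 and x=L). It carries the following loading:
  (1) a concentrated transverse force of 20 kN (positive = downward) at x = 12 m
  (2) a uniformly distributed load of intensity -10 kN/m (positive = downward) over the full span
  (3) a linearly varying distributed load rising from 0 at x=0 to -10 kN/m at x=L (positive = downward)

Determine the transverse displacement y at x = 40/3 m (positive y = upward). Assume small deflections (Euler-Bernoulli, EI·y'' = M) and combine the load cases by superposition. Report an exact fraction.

Load 1 — point force P=20 kN at a=12 m (b=L-a=8):
  y_1 = -Pa²(L-x)²(3bL-(3b+a)(L-x))/(6L³EI)  [x>a] = -20·12²·(20-(40/3))²·(3·8·20-(3·8+12)·(20-(40/3)))/(6·20³·200000) = -2/625 m
Load 2 — uniform load w=-10 kN/m over full span:
  y_2 = -wx²(L-x)²/(24EI) = -(-10)·(40/3)²·(20-(40/3))²/(24·200000) = 4/243 m
Load 3 — triangular load w₀=-10 kN/m (0→w₀ over full span):
  y_3 = -w₀x²(L-x)²(x+2L)/(120LEI) = -(-10)·(40/3)²·(20-(40/3))²·((40/3)+2·20)/(120·20·200000) = 32/3645 m
Superposition: y = Σ y_i = 10042/455625 m ≈ 0.022040 m

y(40/3) = 10042/455625 m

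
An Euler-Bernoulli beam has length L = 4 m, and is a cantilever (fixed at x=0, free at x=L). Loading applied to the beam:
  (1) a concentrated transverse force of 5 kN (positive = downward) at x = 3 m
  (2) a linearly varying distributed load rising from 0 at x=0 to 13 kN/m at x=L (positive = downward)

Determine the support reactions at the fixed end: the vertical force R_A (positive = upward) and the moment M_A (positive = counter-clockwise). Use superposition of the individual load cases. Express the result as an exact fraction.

R_A = 31 kN, M_A = 253/3 kN·m

Load 1 — point force P=5 kN at a=3 m (b=L-a=1):
  R_A = P = 5 kN
  M_A = Pa = 5·3 = 15 kN·m
Load 2 — triangular load w₀=13 kN/m (0→w₀ over full span):
  R_A = w₀L/2 = 13·4/2 = 26 kN
  M_A = w₀L²/3 = 13·4²/3 = 208/3 kN·m
Superposition: R_A = 31 kN, M_A = 253/3 kN·m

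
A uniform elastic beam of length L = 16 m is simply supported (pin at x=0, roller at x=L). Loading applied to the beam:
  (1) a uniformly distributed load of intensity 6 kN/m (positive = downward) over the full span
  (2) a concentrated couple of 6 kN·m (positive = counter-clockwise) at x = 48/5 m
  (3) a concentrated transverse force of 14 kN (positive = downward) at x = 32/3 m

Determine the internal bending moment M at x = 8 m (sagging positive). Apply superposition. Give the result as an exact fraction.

Load 1 — uniform load w=6 kN/m over full span:
  M_1 = wx(L-x)/2 = 6·8·(16-8)/2 = 192 kN·m
Load 2 — applied couple M₀=6 kN·m at a=48/5 m (b=L-a=32/5):
  M_2 = M₀x/L  [x≤a] = 6·8/16 = 3 kN·m
Load 3 — point force P=14 kN at a=32/3 m (b=L-a=16/3):
  M_3 = Pbx/L  [x≤a] = 14·(16/3)·8/16 = 112/3 kN·m
Superposition: M = Σ M_i = 697/3 kN·m ≈ 232.333333 kN·m

M(8) = 697/3 kN·m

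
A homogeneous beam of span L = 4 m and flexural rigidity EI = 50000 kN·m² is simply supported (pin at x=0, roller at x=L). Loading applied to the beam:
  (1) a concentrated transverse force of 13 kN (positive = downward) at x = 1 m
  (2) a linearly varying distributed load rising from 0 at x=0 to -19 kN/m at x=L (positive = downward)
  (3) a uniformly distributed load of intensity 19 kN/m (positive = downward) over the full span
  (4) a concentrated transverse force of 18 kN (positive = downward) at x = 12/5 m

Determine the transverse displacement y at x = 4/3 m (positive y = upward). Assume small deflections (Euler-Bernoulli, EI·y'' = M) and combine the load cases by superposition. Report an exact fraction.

y(4/3) = -5322727/4556250000 m

Load 1 — point force P=13 kN at a=1 m (b=L-a=3):
  y_1 = -Pa(L-x)(2Lx-a²-x²)/(6LEI)  [x>a] = -13·1·(4-(4/3))·(2·4·(4/3)-1²-(4/3)²)/(6·4·50000) = -923/4050000 m
Load 2 — triangular load w₀=-19 kN/m (0→w₀ over full span):
  y_2 = -w₀x(7L⁴-10L²x²+3x⁴)/(360LEI) = -(-19)·(4/3)·(7·4⁴-10·4²·(4/3)²+3·(4/3)⁴)/(360·4·50000) = 1216/2278125 m
Load 3 — uniform load w=19 kN/m over full span:
  y_3 = -wx(L³-2Lx²+x³)/(24EI) = -19·(4/3)·(4³-2·4·(4/3)²+(4/3)³)/(24·50000) = -836/759375 m
Load 4 — point force P=18 kN at a=12/5 m (b=L-a=8/5):
  y_4 = -Pbx(L²-b²-x²)/(6LEI)  [x≤a] = -18·(8/5)·(4/3)·(4²-(8/5)²-(4/3)²)/(6·4·50000) = -1312/3515625 m
Superposition: y = Σ y_i = -5322727/4556250000 m ≈ -0.001168 m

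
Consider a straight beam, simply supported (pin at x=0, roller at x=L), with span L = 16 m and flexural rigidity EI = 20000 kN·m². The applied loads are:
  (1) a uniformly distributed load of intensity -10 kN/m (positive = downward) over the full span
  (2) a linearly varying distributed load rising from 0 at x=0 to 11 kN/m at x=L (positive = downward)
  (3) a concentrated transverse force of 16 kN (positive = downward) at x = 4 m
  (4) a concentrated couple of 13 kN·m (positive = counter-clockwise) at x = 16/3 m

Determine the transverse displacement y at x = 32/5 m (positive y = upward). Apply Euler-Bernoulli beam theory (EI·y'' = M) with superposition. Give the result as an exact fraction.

y(32/5) = 1413796/9765625 m

Load 1 — uniform load w=-10 kN/m over full span:
  y_1 = -wx(L³-2Lx²+x³)/(24EI) = -(-10)·(32/5)·(16³-2·16·(32/5)²+(32/5)³)/(24·20000) = 31744/78125 m
Load 2 — triangular load w₀=11 kN/m (0→w₀ over full span):
  y_2 = -w₀x(7L⁴-10L²x²+3x⁴)/(360LEI) = -11·(32/5)·(7·16⁴-10·16²·(32/5)²+3·(32/5)⁴)/(360·16·20000) = -6426112/29296875 m
Load 3 — point force P=16 kN at a=4 m (b=L-a=12):
  y_3 = -Pa(L-x)(2Lx-a²-x²)/(6LEI)  [x>a] = -16·4·(16-(32/5))·(2·16·(32/5)-4²-(32/5)²)/(6·16·20000) = -3696/78125 m
Load 4 — applied couple M₀=13 kN·m at a=16/3 m (b=L-a=32/3):
  y_4 = (M₀x³/(6L)-M₀(x-a)²/2+C₁x)/EI  [x>a] with C₁=M₀(3b²-L²)/(6L)=104/9 = (13·(32/5)³/(6·16)-13·((32/5)-(16/3))²/2+(104/9)·(32/5))/20000 = 1196/234375 m
Superposition: y = Σ y_i = 1413796/9765625 m ≈ 0.144773 m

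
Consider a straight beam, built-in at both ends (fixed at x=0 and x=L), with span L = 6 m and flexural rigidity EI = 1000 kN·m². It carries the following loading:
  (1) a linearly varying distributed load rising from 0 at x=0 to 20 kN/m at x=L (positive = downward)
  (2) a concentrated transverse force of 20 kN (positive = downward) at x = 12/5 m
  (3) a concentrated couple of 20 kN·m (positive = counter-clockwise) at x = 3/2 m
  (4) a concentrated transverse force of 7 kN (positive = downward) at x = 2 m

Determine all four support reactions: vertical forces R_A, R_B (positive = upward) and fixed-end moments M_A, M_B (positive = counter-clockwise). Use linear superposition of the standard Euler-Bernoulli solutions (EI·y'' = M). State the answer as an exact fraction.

Load 1 — triangular load w₀=20 kN/m (0→w₀ over full span):
  R_A = 3w₀L/20 = 3·20·6/20 = 18 kN
  M_A = w₀L²/30 = 20·6²/30 = 24 kN·m
  R_B = 7w₀L/20 = 7·20·6/20 = 42 kN
  M_B = -w₀L²/20 = -20·6²/20 = -36 kN·m
Load 2 — point force P=20 kN at a=12/5 m (b=L-a=18/5):
  R_A = Pb²(3a+b)/L³ = 20·(18/5)²·(3·(12/5)+(18/5))/6³ = 324/25 kN
  M_A = Pab²/L² = 20·(12/5)·(18/5)²/6² = 432/25 kN·m
  R_B = Pa²(a+3b)/L³ = 20·(12/5)²·((12/5)+3·(18/5))/6³ = 176/25 kN
  M_B = -Pa²b/L² = -20·(12/5)²·(18/5)/6² = -288/25 kN·m
Load 3 — applied couple M₀=20 kN·m at a=3/2 m (b=L-a=9/2):
  R_A = 6M₀ab/L³ = 6·20·(3/2)·(9/2)/6³ = 15/4 kN
  M_A = M₀b(2a-b)/L² = 20·(9/2)·(2·(3/2)-(9/2))/6² = -15/4 kN·m
  R_B = -6M₀ab/L³ = -6·20·(3/2)·(9/2)/6³ = -15/4 kN
  M_B = M₀a(2b-a)/L² = 20·(3/2)·(2·(9/2)-(3/2))/6² = 25/4 kN·m
Load 4 — point force P=7 kN at a=2 m (b=L-a=4):
  R_A = Pb²(3a+b)/L³ = 7·4²·(3·2+4)/6³ = 140/27 kN
  M_A = Pab²/L² = 7·2·4²/6² = 56/9 kN·m
  R_B = Pa²(a+3b)/L³ = 7·2²·(2+3·4)/6³ = 49/27 kN
  M_B = -Pa²b/L² = -7·2²·4/6² = -28/9 kN·m
Superposition: R_A = 107717/2700 kN, M_A = 39377/900 kN·m, R_B = 127183/2700 kN, M_B = -39943/900 kN·m

R_A = 107717/2700 kN, M_A = 39377/900 kN·m, R_B = 127183/2700 kN, M_B = -39943/900 kN·m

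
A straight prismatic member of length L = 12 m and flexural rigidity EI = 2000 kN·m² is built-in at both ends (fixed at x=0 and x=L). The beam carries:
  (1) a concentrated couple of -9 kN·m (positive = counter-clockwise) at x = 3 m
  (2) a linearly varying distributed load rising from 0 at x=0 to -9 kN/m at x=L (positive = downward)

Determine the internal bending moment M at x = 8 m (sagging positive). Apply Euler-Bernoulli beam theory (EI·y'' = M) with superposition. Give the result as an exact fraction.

Load 1 — applied couple M₀=-9 kN·m at a=3 m (b=L-a=9):
  M_1 = R_Ax - M_A - M₀  [x>a] with R_A=-27/32, M_A=27/16 = (-27/32)·8 - (27/16) - (-9) = 9/16 kN·m
Load 2 — triangular load w₀=-9 kN/m (0→w₀ over full span):
  M_2 = 3w₀Lx/20 - w₀L²/30 - w₀x³/(6L) = 3·(-9)·12·8/20 - (-9)·12²/30 - (-9)·8³/(6·12) = -112/5 kN·m
Superposition: M = Σ M_i = -1747/80 kN·m ≈ -21.837500 kN·m

M(8) = -1747/80 kN·m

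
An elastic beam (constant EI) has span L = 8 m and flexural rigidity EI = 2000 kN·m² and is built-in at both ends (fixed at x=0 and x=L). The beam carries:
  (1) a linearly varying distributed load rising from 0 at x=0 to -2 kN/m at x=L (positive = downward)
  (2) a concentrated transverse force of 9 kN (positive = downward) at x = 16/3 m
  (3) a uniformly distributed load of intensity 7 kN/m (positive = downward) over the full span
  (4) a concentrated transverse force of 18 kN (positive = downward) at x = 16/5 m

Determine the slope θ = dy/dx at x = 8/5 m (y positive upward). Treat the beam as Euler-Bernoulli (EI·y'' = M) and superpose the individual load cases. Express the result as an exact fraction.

θ(8/5) = -28502/1171875 rad

Load 1 — triangular load w₀=-2 kN/m (0→w₀ over full span):
  θ_1 = -w₀(2x(L-x)(L-2x)(x+2L)+x²(L-x)²)/(120LEI) = -(-2)·(2·(8/5)·(8-(8/5))·(8-2·(8/5))·((8/5)+2·8)+(8/5)²·(8-(8/5))²)/(120·8·2000) = 448/234375 rad
Load 2 — point force P=9 kN at a=16/3 m (b=L-a=8/3):
  θ_2 = -Pb²x(2aL-(3a+b)x)/(2L³EI)  [x≤a] = -9·(8/3)²·(8/5)·(2·(16/3)·8-(3·(16/3)+(8/3))·(8/5))/(2·8³·2000) = -26/9375 rad
Load 3 — uniform load w=7 kN/m over full span:
  θ_3 = -wx(L-x)(L-2x)/(12EI) = -7·(8/5)·(8-(8/5))·(8-2·(8/5))/(12·2000) = -224/15625 rad
Load 4 — point force P=18 kN at a=16/5 m (b=L-a=24/5):
  θ_4 = -Pb²x(2aL-(3a+b)x)/(2L³EI)  [x≤a] = -18·(24/5)²·(8/5)·(2·(16/5)·8-(3·(16/5)+(24/5))·(8/5))/(2·8³·2000) = -3564/390625 rad
Superposition: θ = Σ θ_i = -28502/1171875 rad ≈ -0.024322 rad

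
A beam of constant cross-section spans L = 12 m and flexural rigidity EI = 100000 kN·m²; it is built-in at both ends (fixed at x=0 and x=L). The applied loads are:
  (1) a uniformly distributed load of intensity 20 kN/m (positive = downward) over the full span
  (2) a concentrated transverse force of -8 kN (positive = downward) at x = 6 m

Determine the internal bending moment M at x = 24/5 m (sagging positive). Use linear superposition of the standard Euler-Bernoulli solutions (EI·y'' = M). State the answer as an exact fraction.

Load 1 — uniform load w=20 kN/m over full span:
  M_1 = wLx/2 - wL²/12 - wx²/2 = 20·12·(24/5)/2 - 20·12²/12 - 20·(24/5)²/2 = 528/5 kN·m
Load 2 — point force P=-8 kN at a=6 m (b=L-a=6):
  M_2 = Pb²(3a+b)x/L³ - Pab²/L²  [x≤a] = (-8)·6²·(3·6+6)·(24/5)/12³ - (-8)·6·6²/12² = -36/5 kN·m
Superposition: M = Σ M_i = 492/5 kN·m ≈ 98.400000 kN·m

M(24/5) = 492/5 kN·m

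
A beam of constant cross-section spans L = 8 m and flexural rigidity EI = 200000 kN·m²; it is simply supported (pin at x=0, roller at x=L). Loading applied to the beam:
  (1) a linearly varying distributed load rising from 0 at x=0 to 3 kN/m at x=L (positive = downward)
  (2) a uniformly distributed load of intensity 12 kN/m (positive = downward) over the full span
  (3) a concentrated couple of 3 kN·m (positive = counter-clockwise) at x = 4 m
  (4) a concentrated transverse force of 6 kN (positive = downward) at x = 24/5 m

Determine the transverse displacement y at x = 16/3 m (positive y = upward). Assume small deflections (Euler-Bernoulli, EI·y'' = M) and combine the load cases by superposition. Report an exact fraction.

Load 1 — triangular load w₀=3 kN/m (0→w₀ over full span):
  y_1 = -w₀x(7L⁴-10L²x²+3x⁴)/(360LEI) = -3·(16/3)·(7·8⁴-10·8²·(16/3)²+3·(16/3)⁴)/(360·8·200000) = -272/759375 m
Load 2 — uniform load w=12 kN/m over full span:
  y_2 = -wx(L³-2Lx²+x³)/(24EI) = -12·(16/3)·(8³-2·8·(16/3)²+(16/3)³)/(24·200000) = -704/253125 m
Load 3 — applied couple M₀=3 kN·m at a=4 m (b=L-a=4):
  y_3 = (M₀x³/(6L)-M₀(x-a)²/2+C₁x)/EI  [x>a] with C₁=M₀(3b²-L²)/(6L)=-1 = (3·(16/3)³/(6·8)-3·((16/3)-4)²/2+(-1)·(16/3))/200000 = 1/135000 m
Load 4 — point force P=6 kN at a=24/5 m (b=L-a=16/5):
  y_4 = -Pa(L-x)(2Lx-a²-x²)/(6LEI)  [x>a] = -6·(24/5)·(8-(16/3))·(2·8·(16/3)-(24/5)²-(16/3)²)/(6·8·200000) = -952/3515625 m
Superposition: y = Σ y_i = -2584007/759375000 m ≈ -0.003403 m

y(16/3) = -2584007/759375000 m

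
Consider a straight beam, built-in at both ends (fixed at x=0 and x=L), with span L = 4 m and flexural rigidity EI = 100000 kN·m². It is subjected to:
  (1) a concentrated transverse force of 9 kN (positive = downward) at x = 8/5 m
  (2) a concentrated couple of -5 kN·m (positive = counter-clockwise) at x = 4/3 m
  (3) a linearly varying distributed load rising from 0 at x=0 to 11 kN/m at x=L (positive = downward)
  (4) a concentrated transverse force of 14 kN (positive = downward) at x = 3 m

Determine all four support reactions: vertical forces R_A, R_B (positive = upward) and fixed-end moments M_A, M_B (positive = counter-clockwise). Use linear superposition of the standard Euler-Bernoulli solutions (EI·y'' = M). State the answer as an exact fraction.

R_A = 77717/6000 kN, M_A = 41027/3000 kN·m, R_B = 192283/6000 kN, M_B = -65393/3000 kN·m

Load 1 — point force P=9 kN at a=8/5 m (b=L-a=12/5):
  R_A = Pb²(3a+b)/L³ = 9·(12/5)²·(3·(8/5)+(12/5))/4³ = 729/125 kN
  M_A = Pab²/L² = 9·(8/5)·(12/5)²/4² = 648/125 kN·m
  R_B = Pa²(a+3b)/L³ = 9·(8/5)²·((8/5)+3·(12/5))/4³ = 396/125 kN
  M_B = -Pa²b/L² = -9·(8/5)²·(12/5)/4² = -432/125 kN·m
Load 2 — applied couple M₀=-5 kN·m at a=4/3 m (b=L-a=8/3):
  R_A = 6M₀ab/L³ = 6·(-5)·(4/3)·(8/3)/4³ = -5/3 kN
  M_A = M₀b(2a-b)/L² = (-5)·(8/3)·(2·(4/3)-(8/3))/4² = 0 kN·m
  R_B = -6M₀ab/L³ = -6·(-5)·(4/3)·(8/3)/4³ = 5/3 kN
  M_B = M₀a(2b-a)/L² = (-5)·(4/3)·(2·(8/3)-(4/3))/4² = -5/3 kN·m
Load 3 — triangular load w₀=11 kN/m (0→w₀ over full span):
  R_A = 3w₀L/20 = 3·11·4/20 = 33/5 kN
  M_A = w₀L²/30 = 11·4²/30 = 88/15 kN·m
  R_B = 7w₀L/20 = 7·11·4/20 = 77/5 kN
  M_B = -w₀L²/20 = -11·4²/20 = -44/5 kN·m
Load 4 — point force P=14 kN at a=3 m (b=L-a=1):
  R_A = Pb²(3a+b)/L³ = 14·1²·(3·3+1)/4³ = 35/16 kN
  M_A = Pab²/L² = 14·3·1²/4² = 21/8 kN·m
  R_B = Pa²(a+3b)/L³ = 14·3²·(3+3·1)/4³ = 189/16 kN
  M_B = -Pa²b/L² = -14·3²·1/4² = -63/8 kN·m
Superposition: R_A = 77717/6000 kN, M_A = 41027/3000 kN·m, R_B = 192283/6000 kN, M_B = -65393/3000 kN·m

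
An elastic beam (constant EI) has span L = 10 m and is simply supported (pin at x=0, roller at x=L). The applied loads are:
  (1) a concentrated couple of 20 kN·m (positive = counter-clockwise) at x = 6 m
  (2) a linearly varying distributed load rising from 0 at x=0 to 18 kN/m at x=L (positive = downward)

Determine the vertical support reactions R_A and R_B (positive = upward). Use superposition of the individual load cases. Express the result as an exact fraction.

R_A = 32 kN, R_B = 58 kN

Load 1 — applied couple M₀=20 kN·m at a=6 m (b=L-a=4):
  R_A = M₀/L = 20/10 = 2 kN
  R_B = -M₀/L = -20/10 = -2 kN
Load 2 — triangular load w₀=18 kN/m (0→w₀ over full span):
  R_A = w₀L/6 = 18·10/6 = 30 kN
  R_B = w₀L/3 = 18·10/3 = 60 kN
Superposition: R_A = 32 kN, R_B = 58 kN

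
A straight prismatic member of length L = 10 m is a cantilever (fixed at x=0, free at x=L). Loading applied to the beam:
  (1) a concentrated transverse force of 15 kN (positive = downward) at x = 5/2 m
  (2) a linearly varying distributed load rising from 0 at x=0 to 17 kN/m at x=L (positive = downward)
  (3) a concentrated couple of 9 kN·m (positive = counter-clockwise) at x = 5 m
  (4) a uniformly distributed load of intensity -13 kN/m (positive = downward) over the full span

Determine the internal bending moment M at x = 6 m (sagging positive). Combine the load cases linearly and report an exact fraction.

M(6) = -208/15 kN·m

Load 1 — point force P=15 kN at a=5/2 m (b=L-a=15/2):
  M_1 = 0  [x>a] = 0 kN·m
Load 2 — triangular load w₀=17 kN/m (0→w₀ over full span):
  M_2 = w₀Lx/2 - w₀L²/3 - w₀x³/(6L) = 17·10·6/2 - 17·10²/3 - 17·6³/(6·10) = -1768/15 kN·m
Load 3 — applied couple M₀=9 kN·m at a=5 m (b=L-a=5):
  M_3 = 0  [x>a] = 0 kN·m
Load 4 — uniform load w=-13 kN/m over full span:
  M_4 = -w(L-x)²/2 = -(-13)·(10-6)²/2 = 104 kN·m
Superposition: M = Σ M_i = -208/15 kN·m ≈ -13.866667 kN·m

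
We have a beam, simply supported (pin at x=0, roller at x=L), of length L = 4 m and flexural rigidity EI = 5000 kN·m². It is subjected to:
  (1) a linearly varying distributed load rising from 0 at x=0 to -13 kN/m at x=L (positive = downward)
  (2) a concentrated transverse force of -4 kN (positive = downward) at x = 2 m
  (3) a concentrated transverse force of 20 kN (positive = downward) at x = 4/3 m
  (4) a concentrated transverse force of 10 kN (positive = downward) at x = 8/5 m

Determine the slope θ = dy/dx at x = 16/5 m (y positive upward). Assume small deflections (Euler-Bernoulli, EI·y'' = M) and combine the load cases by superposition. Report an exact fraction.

θ(16/5) = 50537/63281250 rad

Load 1 — triangular load w₀=-13 kN/m (0→w₀ over full span):
  θ_1 = -w₀(7L⁴-30L²x²+15x⁴)/(360LEI) = -(-13)·(7·4⁴-30·4²·(16/5)²+15·(16/5)⁴)/(360·4·5000) = -9841/3515625 rad
Load 2 — point force P=-4 kN at a=2 m (b=L-a=2):
  θ_2 = -Pa(2L²-6Lx+3x²+a²)/(6LEI)  [x>a] = -(-4)·2·(2·4²-6·4·(16/5)+3·(16/5)²+2²)/(6·4·5000) = -21/31250 rad
Load 3 — point force P=20 kN at a=4/3 m (b=L-a=8/3):
  θ_3 = -Pa(2L²-6Lx+3x²+a²)/(6LEI)  [x>a] = -20·(4/3)·(2·4²-6·4·(16/5)+3·(16/5)²+(4/3)²)/(6·4·5000) = 692/253125 rad
Load 4 — point force P=10 kN at a=8/5 m (b=L-a=12/5):
  θ_4 = -Pa(2L²-6Lx+3x²+a²)/(6LEI)  [x>a] = -10·(8/5)·(2·4²-6·4·(16/5)+3·(16/5)²+(8/5)²)/(6·4·5000) = 24/15625 rad
Superposition: θ = Σ θ_i = 50537/63281250 rad ≈ 0.000799 rad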